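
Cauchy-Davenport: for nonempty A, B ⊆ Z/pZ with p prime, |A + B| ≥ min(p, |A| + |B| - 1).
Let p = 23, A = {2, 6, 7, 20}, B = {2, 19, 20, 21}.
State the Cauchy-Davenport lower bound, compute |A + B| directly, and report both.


Cauchy-Davenport: |A + B| ≥ min(p, |A| + |B| - 1) for A, B nonempty in Z/pZ.
|A| = 4, |B| = 4, p = 23.
CD lower bound = min(23, 4 + 4 - 1) = min(23, 7) = 7.
Compute A + B mod 23 directly:
a = 2: 2+2=4, 2+19=21, 2+20=22, 2+21=0
a = 6: 6+2=8, 6+19=2, 6+20=3, 6+21=4
a = 7: 7+2=9, 7+19=3, 7+20=4, 7+21=5
a = 20: 20+2=22, 20+19=16, 20+20=17, 20+21=18
A + B = {0, 2, 3, 4, 5, 8, 9, 16, 17, 18, 21, 22}, so |A + B| = 12.
Verify: 12 ≥ 7? Yes ✓.

CD lower bound = 7, actual |A + B| = 12.


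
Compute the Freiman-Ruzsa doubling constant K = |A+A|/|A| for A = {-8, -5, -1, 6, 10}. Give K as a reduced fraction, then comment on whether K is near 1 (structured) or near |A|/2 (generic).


|A| = 5.
Compute A + A by enumerating all 25 pairs.
A + A = {-16, -13, -10, -9, -6, -2, 1, 2, 5, 9, 12, 16, 20}, so |A + A| = 13.
K = |A + A| / |A| = 13/5 (already in lowest terms) ≈ 2.6000.
Reference: AP of size 5 gives K = 9/5 ≈ 1.8000; a fully generic set of size 5 gives K ≈ 3.0000.

|A| = 5, |A + A| = 13, K = 13/5.


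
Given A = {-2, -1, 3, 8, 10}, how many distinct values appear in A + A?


A + A = {a + a' : a, a' ∈ A}; |A| = 5.
General bounds: 2|A| - 1 ≤ |A + A| ≤ |A|(|A|+1)/2, i.e. 9 ≤ |A + A| ≤ 15.
Lower bound 2|A|-1 is attained iff A is an arithmetic progression.
Enumerate sums a + a' for a ≤ a' (symmetric, so this suffices):
a = -2: -2+-2=-4, -2+-1=-3, -2+3=1, -2+8=6, -2+10=8
a = -1: -1+-1=-2, -1+3=2, -1+8=7, -1+10=9
a = 3: 3+3=6, 3+8=11, 3+10=13
a = 8: 8+8=16, 8+10=18
a = 10: 10+10=20
Distinct sums: {-4, -3, -2, 1, 2, 6, 7, 8, 9, 11, 13, 16, 18, 20}
|A + A| = 14

|A + A| = 14


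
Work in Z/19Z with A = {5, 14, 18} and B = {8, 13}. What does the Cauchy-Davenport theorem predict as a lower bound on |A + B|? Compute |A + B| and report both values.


Cauchy-Davenport: |A + B| ≥ min(p, |A| + |B| - 1) for A, B nonempty in Z/pZ.
|A| = 3, |B| = 2, p = 19.
CD lower bound = min(19, 3 + 2 - 1) = min(19, 4) = 4.
Compute A + B mod 19 directly:
a = 5: 5+8=13, 5+13=18
a = 14: 14+8=3, 14+13=8
a = 18: 18+8=7, 18+13=12
A + B = {3, 7, 8, 12, 13, 18}, so |A + B| = 6.
Verify: 6 ≥ 4? Yes ✓.

CD lower bound = 4, actual |A + B| = 6.


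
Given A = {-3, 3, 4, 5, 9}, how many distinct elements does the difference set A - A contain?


A - A = {a - a' : a, a' ∈ A}; |A| = 5.
Bounds: 2|A|-1 ≤ |A - A| ≤ |A|² - |A| + 1, i.e. 9 ≤ |A - A| ≤ 21.
Note: 0 ∈ A - A always (from a - a). The set is symmetric: if d ∈ A - A then -d ∈ A - A.
Enumerate nonzero differences d = a - a' with a > a' (then include -d):
Positive differences: {1, 2, 4, 5, 6, 7, 8, 12}
Full difference set: {0} ∪ (positive diffs) ∪ (negative diffs).
|A - A| = 1 + 2·8 = 17 (matches direct enumeration: 17).

|A - A| = 17


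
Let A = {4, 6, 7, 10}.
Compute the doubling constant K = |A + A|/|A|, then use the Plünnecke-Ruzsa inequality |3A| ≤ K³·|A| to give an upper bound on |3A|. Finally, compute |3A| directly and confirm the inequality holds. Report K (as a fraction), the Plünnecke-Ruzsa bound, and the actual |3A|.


|A| = 4.
Step 1: Compute A + A by enumerating all 16 pairs.
A + A = {8, 10, 11, 12, 13, 14, 16, 17, 20}, so |A + A| = 9.
Step 2: Doubling constant K = |A + A|/|A| = 9/4 = 9/4 ≈ 2.2500.
Step 3: Plünnecke-Ruzsa gives |3A| ≤ K³·|A| = (2.2500)³ · 4 ≈ 45.5625.
Step 4: Compute 3A = A + A + A directly by enumerating all triples (a,b,c) ∈ A³; |3A| = 15.
Step 5: Check 15 ≤ 45.5625? Yes ✓.

K = 9/4, Plünnecke-Ruzsa bound K³|A| ≈ 45.5625, |3A| = 15, inequality holds.


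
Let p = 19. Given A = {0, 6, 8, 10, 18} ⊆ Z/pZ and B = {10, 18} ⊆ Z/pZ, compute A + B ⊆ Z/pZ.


Work in Z/19Z: reduce every sum a + b modulo 19.
Enumerate all 10 pairs:
a = 0: 0+10=10, 0+18=18
a = 6: 6+10=16, 6+18=5
a = 8: 8+10=18, 8+18=7
a = 10: 10+10=1, 10+18=9
a = 18: 18+10=9, 18+18=17
Distinct residues collected: {1, 5, 7, 9, 10, 16, 17, 18}
|A + B| = 8 (out of 19 total residues).

A + B = {1, 5, 7, 9, 10, 16, 17, 18}


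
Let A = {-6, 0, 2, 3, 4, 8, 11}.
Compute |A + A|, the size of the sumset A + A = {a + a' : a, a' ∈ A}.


A + A = {a + a' : a, a' ∈ A}; |A| = 7.
General bounds: 2|A| - 1 ≤ |A + A| ≤ |A|(|A|+1)/2, i.e. 13 ≤ |A + A| ≤ 28.
Lower bound 2|A|-1 is attained iff A is an arithmetic progression.
Enumerate sums a + a' for a ≤ a' (symmetric, so this suffices):
a = -6: -6+-6=-12, -6+0=-6, -6+2=-4, -6+3=-3, -6+4=-2, -6+8=2, -6+11=5
a = 0: 0+0=0, 0+2=2, 0+3=3, 0+4=4, 0+8=8, 0+11=11
a = 2: 2+2=4, 2+3=5, 2+4=6, 2+8=10, 2+11=13
a = 3: 3+3=6, 3+4=7, 3+8=11, 3+11=14
a = 4: 4+4=8, 4+8=12, 4+11=15
a = 8: 8+8=16, 8+11=19
a = 11: 11+11=22
Distinct sums: {-12, -6, -4, -3, -2, 0, 2, 3, 4, 5, 6, 7, 8, 10, 11, 12, 13, 14, 15, 16, 19, 22}
|A + A| = 22

|A + A| = 22


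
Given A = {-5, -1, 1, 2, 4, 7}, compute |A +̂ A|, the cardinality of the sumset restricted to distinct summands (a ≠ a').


Restricted sumset: A +̂ A = {a + a' : a ∈ A, a' ∈ A, a ≠ a'}.
Equivalently, take A + A and drop any sum 2a that is achievable ONLY as a + a for a ∈ A (i.e. sums representable only with equal summands).
Enumerate pairs (a, a') with a < a' (symmetric, so each unordered pair gives one sum; this covers all a ≠ a'):
  -5 + -1 = -6
  -5 + 1 = -4
  -5 + 2 = -3
  -5 + 4 = -1
  -5 + 7 = 2
  -1 + 1 = 0
  -1 + 2 = 1
  -1 + 4 = 3
  -1 + 7 = 6
  1 + 2 = 3
  1 + 4 = 5
  1 + 7 = 8
  2 + 4 = 6
  2 + 7 = 9
  4 + 7 = 11
Collected distinct sums: {-6, -4, -3, -1, 0, 1, 2, 3, 5, 6, 8, 9, 11}
|A +̂ A| = 13
(Reference bound: |A +̂ A| ≥ 2|A| - 3 for |A| ≥ 2, with |A| = 6 giving ≥ 9.)

|A +̂ A| = 13


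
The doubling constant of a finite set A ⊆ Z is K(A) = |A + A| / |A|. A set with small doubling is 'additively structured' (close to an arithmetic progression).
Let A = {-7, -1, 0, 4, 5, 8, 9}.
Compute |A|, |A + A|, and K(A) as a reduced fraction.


|A| = 7.
Compute A + A by enumerating all 49 pairs.
A + A = {-14, -8, -7, -3, -2, -1, 0, 1, 2, 3, 4, 5, 7, 8, 9, 10, 12, 13, 14, 16, 17, 18}, so |A + A| = 22.
K = |A + A| / |A| = 22/7 (already in lowest terms) ≈ 3.1429.
Reference: AP of size 7 gives K = 13/7 ≈ 1.8571; a fully generic set of size 7 gives K ≈ 4.0000.

|A| = 7, |A + A| = 22, K = 22/7.


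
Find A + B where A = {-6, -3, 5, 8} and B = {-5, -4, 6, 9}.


A + B = {a + b : a ∈ A, b ∈ B}.
Enumerate all |A|·|B| = 4·4 = 16 pairs (a, b) and collect distinct sums.
a = -6: -6+-5=-11, -6+-4=-10, -6+6=0, -6+9=3
a = -3: -3+-5=-8, -3+-4=-7, -3+6=3, -3+9=6
a = 5: 5+-5=0, 5+-4=1, 5+6=11, 5+9=14
a = 8: 8+-5=3, 8+-4=4, 8+6=14, 8+9=17
Collecting distinct sums: A + B = {-11, -10, -8, -7, 0, 1, 3, 4, 6, 11, 14, 17}
|A + B| = 12

A + B = {-11, -10, -8, -7, 0, 1, 3, 4, 6, 11, 14, 17}


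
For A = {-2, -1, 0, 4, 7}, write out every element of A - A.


A - A = {a - a' : a, a' ∈ A}.
Compute a - a' for each ordered pair (a, a'):
a = -2: -2--2=0, -2--1=-1, -2-0=-2, -2-4=-6, -2-7=-9
a = -1: -1--2=1, -1--1=0, -1-0=-1, -1-4=-5, -1-7=-8
a = 0: 0--2=2, 0--1=1, 0-0=0, 0-4=-4, 0-7=-7
a = 4: 4--2=6, 4--1=5, 4-0=4, 4-4=0, 4-7=-3
a = 7: 7--2=9, 7--1=8, 7-0=7, 7-4=3, 7-7=0
Collecting distinct values (and noting 0 appears from a-a):
A - A = {-9, -8, -7, -6, -5, -4, -3, -2, -1, 0, 1, 2, 3, 4, 5, 6, 7, 8, 9}
|A - A| = 19

A - A = {-9, -8, -7, -6, -5, -4, -3, -2, -1, 0, 1, 2, 3, 4, 5, 6, 7, 8, 9}


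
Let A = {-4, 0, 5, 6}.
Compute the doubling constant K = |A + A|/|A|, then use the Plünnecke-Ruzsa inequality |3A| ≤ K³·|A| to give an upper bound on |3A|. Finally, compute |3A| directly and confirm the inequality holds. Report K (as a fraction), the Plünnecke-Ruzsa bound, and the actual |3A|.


|A| = 4.
Step 1: Compute A + A by enumerating all 16 pairs.
A + A = {-8, -4, 0, 1, 2, 5, 6, 10, 11, 12}, so |A + A| = 10.
Step 2: Doubling constant K = |A + A|/|A| = 10/4 = 10/4 ≈ 2.5000.
Step 3: Plünnecke-Ruzsa gives |3A| ≤ K³·|A| = (2.5000)³ · 4 ≈ 62.5000.
Step 4: Compute 3A = A + A + A directly by enumerating all triples (a,b,c) ∈ A³; |3A| = 19.
Step 5: Check 19 ≤ 62.5000? Yes ✓.

K = 10/4, Plünnecke-Ruzsa bound K³|A| ≈ 62.5000, |3A| = 19, inequality holds.


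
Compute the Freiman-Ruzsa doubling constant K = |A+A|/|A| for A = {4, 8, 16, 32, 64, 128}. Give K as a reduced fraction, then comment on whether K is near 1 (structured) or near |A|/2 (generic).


|A| = 6.
Compute A + A by enumerating all 36 pairs.
A + A = {8, 12, 16, 20, 24, 32, 36, 40, 48, 64, 68, 72, 80, 96, 128, 132, 136, 144, 160, 192, 256}, so |A + A| = 21.
K = |A + A| / |A| = 21/6 = 7/2 ≈ 3.5000.
Reference: AP of size 6 gives K = 11/6 ≈ 1.8333; a fully generic set of size 6 gives K ≈ 3.5000.

|A| = 6, |A + A| = 21, K = 21/6 = 7/2.


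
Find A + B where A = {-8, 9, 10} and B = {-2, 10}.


A + B = {a + b : a ∈ A, b ∈ B}.
Enumerate all |A|·|B| = 3·2 = 6 pairs (a, b) and collect distinct sums.
a = -8: -8+-2=-10, -8+10=2
a = 9: 9+-2=7, 9+10=19
a = 10: 10+-2=8, 10+10=20
Collecting distinct sums: A + B = {-10, 2, 7, 8, 19, 20}
|A + B| = 6

A + B = {-10, 2, 7, 8, 19, 20}


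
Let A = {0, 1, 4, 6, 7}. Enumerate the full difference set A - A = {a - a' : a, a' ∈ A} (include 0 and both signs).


A - A = {a - a' : a, a' ∈ A}.
Compute a - a' for each ordered pair (a, a'):
a = 0: 0-0=0, 0-1=-1, 0-4=-4, 0-6=-6, 0-7=-7
a = 1: 1-0=1, 1-1=0, 1-4=-3, 1-6=-5, 1-7=-6
a = 4: 4-0=4, 4-1=3, 4-4=0, 4-6=-2, 4-7=-3
a = 6: 6-0=6, 6-1=5, 6-4=2, 6-6=0, 6-7=-1
a = 7: 7-0=7, 7-1=6, 7-4=3, 7-6=1, 7-7=0
Collecting distinct values (and noting 0 appears from a-a):
A - A = {-7, -6, -5, -4, -3, -2, -1, 0, 1, 2, 3, 4, 5, 6, 7}
|A - A| = 15

A - A = {-7, -6, -5, -4, -3, -2, -1, 0, 1, 2, 3, 4, 5, 6, 7}


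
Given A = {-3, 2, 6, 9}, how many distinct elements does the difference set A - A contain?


A - A = {a - a' : a, a' ∈ A}; |A| = 4.
Bounds: 2|A|-1 ≤ |A - A| ≤ |A|² - |A| + 1, i.e. 7 ≤ |A - A| ≤ 13.
Note: 0 ∈ A - A always (from a - a). The set is symmetric: if d ∈ A - A then -d ∈ A - A.
Enumerate nonzero differences d = a - a' with a > a' (then include -d):
Positive differences: {3, 4, 5, 7, 9, 12}
Full difference set: {0} ∪ (positive diffs) ∪ (negative diffs).
|A - A| = 1 + 2·6 = 13 (matches direct enumeration: 13).

|A - A| = 13


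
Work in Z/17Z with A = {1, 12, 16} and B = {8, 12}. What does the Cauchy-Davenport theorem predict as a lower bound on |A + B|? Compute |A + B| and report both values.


Cauchy-Davenport: |A + B| ≥ min(p, |A| + |B| - 1) for A, B nonempty in Z/pZ.
|A| = 3, |B| = 2, p = 17.
CD lower bound = min(17, 3 + 2 - 1) = min(17, 4) = 4.
Compute A + B mod 17 directly:
a = 1: 1+8=9, 1+12=13
a = 12: 12+8=3, 12+12=7
a = 16: 16+8=7, 16+12=11
A + B = {3, 7, 9, 11, 13}, so |A + B| = 5.
Verify: 5 ≥ 4? Yes ✓.

CD lower bound = 4, actual |A + B| = 5.


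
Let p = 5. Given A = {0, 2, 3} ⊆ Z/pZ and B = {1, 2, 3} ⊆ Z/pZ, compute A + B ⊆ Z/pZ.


Work in Z/5Z: reduce every sum a + b modulo 5.
Enumerate all 9 pairs:
a = 0: 0+1=1, 0+2=2, 0+3=3
a = 2: 2+1=3, 2+2=4, 2+3=0
a = 3: 3+1=4, 3+2=0, 3+3=1
Distinct residues collected: {0, 1, 2, 3, 4}
|A + B| = 5 (out of 5 total residues).

A + B = {0, 1, 2, 3, 4}


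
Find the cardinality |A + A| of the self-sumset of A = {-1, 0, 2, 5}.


A + A = {a + a' : a, a' ∈ A}; |A| = 4.
General bounds: 2|A| - 1 ≤ |A + A| ≤ |A|(|A|+1)/2, i.e. 7 ≤ |A + A| ≤ 10.
Lower bound 2|A|-1 is attained iff A is an arithmetic progression.
Enumerate sums a + a' for a ≤ a' (symmetric, so this suffices):
a = -1: -1+-1=-2, -1+0=-1, -1+2=1, -1+5=4
a = 0: 0+0=0, 0+2=2, 0+5=5
a = 2: 2+2=4, 2+5=7
a = 5: 5+5=10
Distinct sums: {-2, -1, 0, 1, 2, 4, 5, 7, 10}
|A + A| = 9

|A + A| = 9


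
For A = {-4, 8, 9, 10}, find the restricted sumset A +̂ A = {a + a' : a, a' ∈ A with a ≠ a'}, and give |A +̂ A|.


Restricted sumset: A +̂ A = {a + a' : a ∈ A, a' ∈ A, a ≠ a'}.
Equivalently, take A + A and drop any sum 2a that is achievable ONLY as a + a for a ∈ A (i.e. sums representable only with equal summands).
Enumerate pairs (a, a') with a < a' (symmetric, so each unordered pair gives one sum; this covers all a ≠ a'):
  -4 + 8 = 4
  -4 + 9 = 5
  -4 + 10 = 6
  8 + 9 = 17
  8 + 10 = 18
  9 + 10 = 19
Collected distinct sums: {4, 5, 6, 17, 18, 19}
|A +̂ A| = 6
(Reference bound: |A +̂ A| ≥ 2|A| - 3 for |A| ≥ 2, with |A| = 4 giving ≥ 5.)

|A +̂ A| = 6


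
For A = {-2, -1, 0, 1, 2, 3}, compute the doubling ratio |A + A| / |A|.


|A| = 6.
Compute A + A by enumerating all 36 pairs.
A + A = {-4, -3, -2, -1, 0, 1, 2, 3, 4, 5, 6}, so |A + A| = 11.
K = |A + A| / |A| = 11/6 (already in lowest terms) ≈ 1.8333.
Reference: AP of size 6 gives K = 11/6 ≈ 1.8333; a fully generic set of size 6 gives K ≈ 3.5000.

|A| = 6, |A + A| = 11, K = 11/6.


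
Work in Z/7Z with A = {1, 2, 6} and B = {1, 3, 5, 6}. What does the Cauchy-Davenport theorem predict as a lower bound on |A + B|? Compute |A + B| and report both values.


Cauchy-Davenport: |A + B| ≥ min(p, |A| + |B| - 1) for A, B nonempty in Z/pZ.
|A| = 3, |B| = 4, p = 7.
CD lower bound = min(7, 3 + 4 - 1) = min(7, 6) = 6.
Compute A + B mod 7 directly:
a = 1: 1+1=2, 1+3=4, 1+5=6, 1+6=0
a = 2: 2+1=3, 2+3=5, 2+5=0, 2+6=1
a = 6: 6+1=0, 6+3=2, 6+5=4, 6+6=5
A + B = {0, 1, 2, 3, 4, 5, 6}, so |A + B| = 7.
Verify: 7 ≥ 6? Yes ✓.

CD lower bound = 6, actual |A + B| = 7.


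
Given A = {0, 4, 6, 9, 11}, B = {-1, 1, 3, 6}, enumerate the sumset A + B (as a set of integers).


A + B = {a + b : a ∈ A, b ∈ B}.
Enumerate all |A|·|B| = 5·4 = 20 pairs (a, b) and collect distinct sums.
a = 0: 0+-1=-1, 0+1=1, 0+3=3, 0+6=6
a = 4: 4+-1=3, 4+1=5, 4+3=7, 4+6=10
a = 6: 6+-1=5, 6+1=7, 6+3=9, 6+6=12
a = 9: 9+-1=8, 9+1=10, 9+3=12, 9+6=15
a = 11: 11+-1=10, 11+1=12, 11+3=14, 11+6=17
Collecting distinct sums: A + B = {-1, 1, 3, 5, 6, 7, 8, 9, 10, 12, 14, 15, 17}
|A + B| = 13

A + B = {-1, 1, 3, 5, 6, 7, 8, 9, 10, 12, 14, 15, 17}


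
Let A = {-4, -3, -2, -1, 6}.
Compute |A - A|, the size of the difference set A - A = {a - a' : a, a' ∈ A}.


A - A = {a - a' : a, a' ∈ A}; |A| = 5.
Bounds: 2|A|-1 ≤ |A - A| ≤ |A|² - |A| + 1, i.e. 9 ≤ |A - A| ≤ 21.
Note: 0 ∈ A - A always (from a - a). The set is symmetric: if d ∈ A - A then -d ∈ A - A.
Enumerate nonzero differences d = a - a' with a > a' (then include -d):
Positive differences: {1, 2, 3, 7, 8, 9, 10}
Full difference set: {0} ∪ (positive diffs) ∪ (negative diffs).
|A - A| = 1 + 2·7 = 15 (matches direct enumeration: 15).

|A - A| = 15


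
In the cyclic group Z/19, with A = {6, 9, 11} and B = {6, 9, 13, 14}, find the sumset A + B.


Work in Z/19Z: reduce every sum a + b modulo 19.
Enumerate all 12 pairs:
a = 6: 6+6=12, 6+9=15, 6+13=0, 6+14=1
a = 9: 9+6=15, 9+9=18, 9+13=3, 9+14=4
a = 11: 11+6=17, 11+9=1, 11+13=5, 11+14=6
Distinct residues collected: {0, 1, 3, 4, 5, 6, 12, 15, 17, 18}
|A + B| = 10 (out of 19 total residues).

A + B = {0, 1, 3, 4, 5, 6, 12, 15, 17, 18}


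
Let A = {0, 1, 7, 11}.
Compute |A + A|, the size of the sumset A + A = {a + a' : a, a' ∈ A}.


A + A = {a + a' : a, a' ∈ A}; |A| = 4.
General bounds: 2|A| - 1 ≤ |A + A| ≤ |A|(|A|+1)/2, i.e. 7 ≤ |A + A| ≤ 10.
Lower bound 2|A|-1 is attained iff A is an arithmetic progression.
Enumerate sums a + a' for a ≤ a' (symmetric, so this suffices):
a = 0: 0+0=0, 0+1=1, 0+7=7, 0+11=11
a = 1: 1+1=2, 1+7=8, 1+11=12
a = 7: 7+7=14, 7+11=18
a = 11: 11+11=22
Distinct sums: {0, 1, 2, 7, 8, 11, 12, 14, 18, 22}
|A + A| = 10

|A + A| = 10


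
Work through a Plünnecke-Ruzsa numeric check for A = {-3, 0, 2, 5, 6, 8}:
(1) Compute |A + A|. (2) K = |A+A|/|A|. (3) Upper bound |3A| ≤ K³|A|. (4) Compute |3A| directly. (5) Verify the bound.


|A| = 6.
Step 1: Compute A + A by enumerating all 36 pairs.
A + A = {-6, -3, -1, 0, 2, 3, 4, 5, 6, 7, 8, 10, 11, 12, 13, 14, 16}, so |A + A| = 17.
Step 2: Doubling constant K = |A + A|/|A| = 17/6 = 17/6 ≈ 2.8333.
Step 3: Plünnecke-Ruzsa gives |3A| ≤ K³·|A| = (2.8333)³ · 6 ≈ 136.4722.
Step 4: Compute 3A = A + A + A directly by enumerating all triples (a,b,c) ∈ A³; |3A| = 29.
Step 5: Check 29 ≤ 136.4722? Yes ✓.

K = 17/6, Plünnecke-Ruzsa bound K³|A| ≈ 136.4722, |3A| = 29, inequality holds.


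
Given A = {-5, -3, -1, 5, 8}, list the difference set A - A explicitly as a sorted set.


A - A = {a - a' : a, a' ∈ A}.
Compute a - a' for each ordered pair (a, a'):
a = -5: -5--5=0, -5--3=-2, -5--1=-4, -5-5=-10, -5-8=-13
a = -3: -3--5=2, -3--3=0, -3--1=-2, -3-5=-8, -3-8=-11
a = -1: -1--5=4, -1--3=2, -1--1=0, -1-5=-6, -1-8=-9
a = 5: 5--5=10, 5--3=8, 5--1=6, 5-5=0, 5-8=-3
a = 8: 8--5=13, 8--3=11, 8--1=9, 8-5=3, 8-8=0
Collecting distinct values (and noting 0 appears from a-a):
A - A = {-13, -11, -10, -9, -8, -6, -4, -3, -2, 0, 2, 3, 4, 6, 8, 9, 10, 11, 13}
|A - A| = 19

A - A = {-13, -11, -10, -9, -8, -6, -4, -3, -2, 0, 2, 3, 4, 6, 8, 9, 10, 11, 13}


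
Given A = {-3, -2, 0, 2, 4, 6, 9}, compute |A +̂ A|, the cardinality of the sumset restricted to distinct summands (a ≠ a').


Restricted sumset: A +̂ A = {a + a' : a ∈ A, a' ∈ A, a ≠ a'}.
Equivalently, take A + A and drop any sum 2a that is achievable ONLY as a + a for a ∈ A (i.e. sums representable only with equal summands).
Enumerate pairs (a, a') with a < a' (symmetric, so each unordered pair gives one sum; this covers all a ≠ a'):
  -3 + -2 = -5
  -3 + 0 = -3
  -3 + 2 = -1
  -3 + 4 = 1
  -3 + 6 = 3
  -3 + 9 = 6
  -2 + 0 = -2
  -2 + 2 = 0
  -2 + 4 = 2
  -2 + 6 = 4
  -2 + 9 = 7
  0 + 2 = 2
  0 + 4 = 4
  0 + 6 = 6
  0 + 9 = 9
  2 + 4 = 6
  2 + 6 = 8
  2 + 9 = 11
  4 + 6 = 10
  4 + 9 = 13
  6 + 9 = 15
Collected distinct sums: {-5, -3, -2, -1, 0, 1, 2, 3, 4, 6, 7, 8, 9, 10, 11, 13, 15}
|A +̂ A| = 17
(Reference bound: |A +̂ A| ≥ 2|A| - 3 for |A| ≥ 2, with |A| = 7 giving ≥ 11.)

|A +̂ A| = 17


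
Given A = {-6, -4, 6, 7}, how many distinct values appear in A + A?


A + A = {a + a' : a, a' ∈ A}; |A| = 4.
General bounds: 2|A| - 1 ≤ |A + A| ≤ |A|(|A|+1)/2, i.e. 7 ≤ |A + A| ≤ 10.
Lower bound 2|A|-1 is attained iff A is an arithmetic progression.
Enumerate sums a + a' for a ≤ a' (symmetric, so this suffices):
a = -6: -6+-6=-12, -6+-4=-10, -6+6=0, -6+7=1
a = -4: -4+-4=-8, -4+6=2, -4+7=3
a = 6: 6+6=12, 6+7=13
a = 7: 7+7=14
Distinct sums: {-12, -10, -8, 0, 1, 2, 3, 12, 13, 14}
|A + A| = 10

|A + A| = 10


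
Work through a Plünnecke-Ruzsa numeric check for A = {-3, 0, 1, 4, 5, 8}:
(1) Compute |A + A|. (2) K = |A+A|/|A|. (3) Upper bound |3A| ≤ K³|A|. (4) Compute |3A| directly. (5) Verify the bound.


|A| = 6.
Step 1: Compute A + A by enumerating all 36 pairs.
A + A = {-6, -3, -2, 0, 1, 2, 4, 5, 6, 8, 9, 10, 12, 13, 16}, so |A + A| = 15.
Step 2: Doubling constant K = |A + A|/|A| = 15/6 = 15/6 ≈ 2.5000.
Step 3: Plünnecke-Ruzsa gives |3A| ≤ K³·|A| = (2.5000)³ · 6 ≈ 93.7500.
Step 4: Compute 3A = A + A + A directly by enumerating all triples (a,b,c) ∈ A³; |3A| = 28.
Step 5: Check 28 ≤ 93.7500? Yes ✓.

K = 15/6, Plünnecke-Ruzsa bound K³|A| ≈ 93.7500, |3A| = 28, inequality holds.


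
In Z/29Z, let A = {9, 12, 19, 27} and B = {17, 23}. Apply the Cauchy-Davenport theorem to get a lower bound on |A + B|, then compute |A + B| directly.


Cauchy-Davenport: |A + B| ≥ min(p, |A| + |B| - 1) for A, B nonempty in Z/pZ.
|A| = 4, |B| = 2, p = 29.
CD lower bound = min(29, 4 + 2 - 1) = min(29, 5) = 5.
Compute A + B mod 29 directly:
a = 9: 9+17=26, 9+23=3
a = 12: 12+17=0, 12+23=6
a = 19: 19+17=7, 19+23=13
a = 27: 27+17=15, 27+23=21
A + B = {0, 3, 6, 7, 13, 15, 21, 26}, so |A + B| = 8.
Verify: 8 ≥ 5? Yes ✓.

CD lower bound = 5, actual |A + B| = 8.


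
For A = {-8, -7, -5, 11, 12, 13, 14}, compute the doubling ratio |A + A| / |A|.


|A| = 7.
Compute A + A by enumerating all 49 pairs.
A + A = {-16, -15, -14, -13, -12, -10, 3, 4, 5, 6, 7, 8, 9, 22, 23, 24, 25, 26, 27, 28}, so |A + A| = 20.
K = |A + A| / |A| = 20/7 (already in lowest terms) ≈ 2.8571.
Reference: AP of size 7 gives K = 13/7 ≈ 1.8571; a fully generic set of size 7 gives K ≈ 4.0000.

|A| = 7, |A + A| = 20, K = 20/7.


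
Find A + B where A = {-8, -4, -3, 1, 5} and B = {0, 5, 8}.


A + B = {a + b : a ∈ A, b ∈ B}.
Enumerate all |A|·|B| = 5·3 = 15 pairs (a, b) and collect distinct sums.
a = -8: -8+0=-8, -8+5=-3, -8+8=0
a = -4: -4+0=-4, -4+5=1, -4+8=4
a = -3: -3+0=-3, -3+5=2, -3+8=5
a = 1: 1+0=1, 1+5=6, 1+8=9
a = 5: 5+0=5, 5+5=10, 5+8=13
Collecting distinct sums: A + B = {-8, -4, -3, 0, 1, 2, 4, 5, 6, 9, 10, 13}
|A + B| = 12

A + B = {-8, -4, -3, 0, 1, 2, 4, 5, 6, 9, 10, 13}


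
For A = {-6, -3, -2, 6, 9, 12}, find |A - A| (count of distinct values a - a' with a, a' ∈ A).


A - A = {a - a' : a, a' ∈ A}; |A| = 6.
Bounds: 2|A|-1 ≤ |A - A| ≤ |A|² - |A| + 1, i.e. 11 ≤ |A - A| ≤ 31.
Note: 0 ∈ A - A always (from a - a). The set is symmetric: if d ∈ A - A then -d ∈ A - A.
Enumerate nonzero differences d = a - a' with a > a' (then include -d):
Positive differences: {1, 3, 4, 6, 8, 9, 11, 12, 14, 15, 18}
Full difference set: {0} ∪ (positive diffs) ∪ (negative diffs).
|A - A| = 1 + 2·11 = 23 (matches direct enumeration: 23).

|A - A| = 23


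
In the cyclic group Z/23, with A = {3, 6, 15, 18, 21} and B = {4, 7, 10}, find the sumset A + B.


Work in Z/23Z: reduce every sum a + b modulo 23.
Enumerate all 15 pairs:
a = 3: 3+4=7, 3+7=10, 3+10=13
a = 6: 6+4=10, 6+7=13, 6+10=16
a = 15: 15+4=19, 15+7=22, 15+10=2
a = 18: 18+4=22, 18+7=2, 18+10=5
a = 21: 21+4=2, 21+7=5, 21+10=8
Distinct residues collected: {2, 5, 7, 8, 10, 13, 16, 19, 22}
|A + B| = 9 (out of 23 total residues).

A + B = {2, 5, 7, 8, 10, 13, 16, 19, 22}


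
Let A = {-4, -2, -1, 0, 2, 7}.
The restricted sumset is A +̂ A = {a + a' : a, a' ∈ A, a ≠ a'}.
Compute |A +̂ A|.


Restricted sumset: A +̂ A = {a + a' : a ∈ A, a' ∈ A, a ≠ a'}.
Equivalently, take A + A and drop any sum 2a that is achievable ONLY as a + a for a ∈ A (i.e. sums representable only with equal summands).
Enumerate pairs (a, a') with a < a' (symmetric, so each unordered pair gives one sum; this covers all a ≠ a'):
  -4 + -2 = -6
  -4 + -1 = -5
  -4 + 0 = -4
  -4 + 2 = -2
  -4 + 7 = 3
  -2 + -1 = -3
  -2 + 0 = -2
  -2 + 2 = 0
  -2 + 7 = 5
  -1 + 0 = -1
  -1 + 2 = 1
  -1 + 7 = 6
  0 + 2 = 2
  0 + 7 = 7
  2 + 7 = 9
Collected distinct sums: {-6, -5, -4, -3, -2, -1, 0, 1, 2, 3, 5, 6, 7, 9}
|A +̂ A| = 14
(Reference bound: |A +̂ A| ≥ 2|A| - 3 for |A| ≥ 2, with |A| = 6 giving ≥ 9.)

|A +̂ A| = 14


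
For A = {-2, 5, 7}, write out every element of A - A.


A - A = {a - a' : a, a' ∈ A}.
Compute a - a' for each ordered pair (a, a'):
a = -2: -2--2=0, -2-5=-7, -2-7=-9
a = 5: 5--2=7, 5-5=0, 5-7=-2
a = 7: 7--2=9, 7-5=2, 7-7=0
Collecting distinct values (and noting 0 appears from a-a):
A - A = {-9, -7, -2, 0, 2, 7, 9}
|A - A| = 7

A - A = {-9, -7, -2, 0, 2, 7, 9}


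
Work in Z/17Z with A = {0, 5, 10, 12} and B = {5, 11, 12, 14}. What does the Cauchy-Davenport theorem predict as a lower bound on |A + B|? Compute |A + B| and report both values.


Cauchy-Davenport: |A + B| ≥ min(p, |A| + |B| - 1) for A, B nonempty in Z/pZ.
|A| = 4, |B| = 4, p = 17.
CD lower bound = min(17, 4 + 4 - 1) = min(17, 7) = 7.
Compute A + B mod 17 directly:
a = 0: 0+5=5, 0+11=11, 0+12=12, 0+14=14
a = 5: 5+5=10, 5+11=16, 5+12=0, 5+14=2
a = 10: 10+5=15, 10+11=4, 10+12=5, 10+14=7
a = 12: 12+5=0, 12+11=6, 12+12=7, 12+14=9
A + B = {0, 2, 4, 5, 6, 7, 9, 10, 11, 12, 14, 15, 16}, so |A + B| = 13.
Verify: 13 ≥ 7? Yes ✓.

CD lower bound = 7, actual |A + B| = 13.


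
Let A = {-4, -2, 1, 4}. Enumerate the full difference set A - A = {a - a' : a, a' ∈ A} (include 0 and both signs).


A - A = {a - a' : a, a' ∈ A}.
Compute a - a' for each ordered pair (a, a'):
a = -4: -4--4=0, -4--2=-2, -4-1=-5, -4-4=-8
a = -2: -2--4=2, -2--2=0, -2-1=-3, -2-4=-6
a = 1: 1--4=5, 1--2=3, 1-1=0, 1-4=-3
a = 4: 4--4=8, 4--2=6, 4-1=3, 4-4=0
Collecting distinct values (and noting 0 appears from a-a):
A - A = {-8, -6, -5, -3, -2, 0, 2, 3, 5, 6, 8}
|A - A| = 11

A - A = {-8, -6, -5, -3, -2, 0, 2, 3, 5, 6, 8}


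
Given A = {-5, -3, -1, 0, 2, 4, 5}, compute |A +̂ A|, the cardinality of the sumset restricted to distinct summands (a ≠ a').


Restricted sumset: A +̂ A = {a + a' : a ∈ A, a' ∈ A, a ≠ a'}.
Equivalently, take A + A and drop any sum 2a that is achievable ONLY as a + a for a ∈ A (i.e. sums representable only with equal summands).
Enumerate pairs (a, a') with a < a' (symmetric, so each unordered pair gives one sum; this covers all a ≠ a'):
  -5 + -3 = -8
  -5 + -1 = -6
  -5 + 0 = -5
  -5 + 2 = -3
  -5 + 4 = -1
  -5 + 5 = 0
  -3 + -1 = -4
  -3 + 0 = -3
  -3 + 2 = -1
  -3 + 4 = 1
  -3 + 5 = 2
  -1 + 0 = -1
  -1 + 2 = 1
  -1 + 4 = 3
  -1 + 5 = 4
  0 + 2 = 2
  0 + 4 = 4
  0 + 5 = 5
  2 + 4 = 6
  2 + 5 = 7
  4 + 5 = 9
Collected distinct sums: {-8, -6, -5, -4, -3, -1, 0, 1, 2, 3, 4, 5, 6, 7, 9}
|A +̂ A| = 15
(Reference bound: |A +̂ A| ≥ 2|A| - 3 for |A| ≥ 2, with |A| = 7 giving ≥ 11.)

|A +̂ A| = 15


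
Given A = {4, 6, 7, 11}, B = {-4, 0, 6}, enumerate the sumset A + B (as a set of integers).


A + B = {a + b : a ∈ A, b ∈ B}.
Enumerate all |A|·|B| = 4·3 = 12 pairs (a, b) and collect distinct sums.
a = 4: 4+-4=0, 4+0=4, 4+6=10
a = 6: 6+-4=2, 6+0=6, 6+6=12
a = 7: 7+-4=3, 7+0=7, 7+6=13
a = 11: 11+-4=7, 11+0=11, 11+6=17
Collecting distinct sums: A + B = {0, 2, 3, 4, 6, 7, 10, 11, 12, 13, 17}
|A + B| = 11

A + B = {0, 2, 3, 4, 6, 7, 10, 11, 12, 13, 17}


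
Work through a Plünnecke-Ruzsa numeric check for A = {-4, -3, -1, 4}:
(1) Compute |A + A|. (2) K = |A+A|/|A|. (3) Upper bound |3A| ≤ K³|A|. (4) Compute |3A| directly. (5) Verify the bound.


|A| = 4.
Step 1: Compute A + A by enumerating all 16 pairs.
A + A = {-8, -7, -6, -5, -4, -2, 0, 1, 3, 8}, so |A + A| = 10.
Step 2: Doubling constant K = |A + A|/|A| = 10/4 = 10/4 ≈ 2.5000.
Step 3: Plünnecke-Ruzsa gives |3A| ≤ K³·|A| = (2.5000)³ · 4 ≈ 62.5000.
Step 4: Compute 3A = A + A + A directly by enumerating all triples (a,b,c) ∈ A³; |3A| = 18.
Step 5: Check 18 ≤ 62.5000? Yes ✓.

K = 10/4, Plünnecke-Ruzsa bound K³|A| ≈ 62.5000, |3A| = 18, inequality holds.


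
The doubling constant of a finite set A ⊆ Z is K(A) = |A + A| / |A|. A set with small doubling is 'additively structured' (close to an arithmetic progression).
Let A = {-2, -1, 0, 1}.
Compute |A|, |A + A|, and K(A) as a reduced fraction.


|A| = 4.
Compute A + A by enumerating all 16 pairs.
A + A = {-4, -3, -2, -1, 0, 1, 2}, so |A + A| = 7.
K = |A + A| / |A| = 7/4 (already in lowest terms) ≈ 1.7500.
Reference: AP of size 4 gives K = 7/4 ≈ 1.7500; a fully generic set of size 4 gives K ≈ 2.5000.

|A| = 4, |A + A| = 7, K = 7/4.


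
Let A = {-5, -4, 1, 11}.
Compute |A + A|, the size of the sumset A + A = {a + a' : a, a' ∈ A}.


A + A = {a + a' : a, a' ∈ A}; |A| = 4.
General bounds: 2|A| - 1 ≤ |A + A| ≤ |A|(|A|+1)/2, i.e. 7 ≤ |A + A| ≤ 10.
Lower bound 2|A|-1 is attained iff A is an arithmetic progression.
Enumerate sums a + a' for a ≤ a' (symmetric, so this suffices):
a = -5: -5+-5=-10, -5+-4=-9, -5+1=-4, -5+11=6
a = -4: -4+-4=-8, -4+1=-3, -4+11=7
a = 1: 1+1=2, 1+11=12
a = 11: 11+11=22
Distinct sums: {-10, -9, -8, -4, -3, 2, 6, 7, 12, 22}
|A + A| = 10

|A + A| = 10


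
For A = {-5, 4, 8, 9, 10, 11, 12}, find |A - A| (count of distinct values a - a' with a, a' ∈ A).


A - A = {a - a' : a, a' ∈ A}; |A| = 7.
Bounds: 2|A|-1 ≤ |A - A| ≤ |A|² - |A| + 1, i.e. 13 ≤ |A - A| ≤ 43.
Note: 0 ∈ A - A always (from a - a). The set is symmetric: if d ∈ A - A then -d ∈ A - A.
Enumerate nonzero differences d = a - a' with a > a' (then include -d):
Positive differences: {1, 2, 3, 4, 5, 6, 7, 8, 9, 13, 14, 15, 16, 17}
Full difference set: {0} ∪ (positive diffs) ∪ (negative diffs).
|A - A| = 1 + 2·14 = 29 (matches direct enumeration: 29).

|A - A| = 29


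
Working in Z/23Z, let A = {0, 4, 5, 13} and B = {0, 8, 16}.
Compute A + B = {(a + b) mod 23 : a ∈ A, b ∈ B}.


Work in Z/23Z: reduce every sum a + b modulo 23.
Enumerate all 12 pairs:
a = 0: 0+0=0, 0+8=8, 0+16=16
a = 4: 4+0=4, 4+8=12, 4+16=20
a = 5: 5+0=5, 5+8=13, 5+16=21
a = 13: 13+0=13, 13+8=21, 13+16=6
Distinct residues collected: {0, 4, 5, 6, 8, 12, 13, 16, 20, 21}
|A + B| = 10 (out of 23 total residues).

A + B = {0, 4, 5, 6, 8, 12, 13, 16, 20, 21}


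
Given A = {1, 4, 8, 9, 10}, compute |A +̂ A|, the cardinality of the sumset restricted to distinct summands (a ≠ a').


Restricted sumset: A +̂ A = {a + a' : a ∈ A, a' ∈ A, a ≠ a'}.
Equivalently, take A + A and drop any sum 2a that is achievable ONLY as a + a for a ∈ A (i.e. sums representable only with equal summands).
Enumerate pairs (a, a') with a < a' (symmetric, so each unordered pair gives one sum; this covers all a ≠ a'):
  1 + 4 = 5
  1 + 8 = 9
  1 + 9 = 10
  1 + 10 = 11
  4 + 8 = 12
  4 + 9 = 13
  4 + 10 = 14
  8 + 9 = 17
  8 + 10 = 18
  9 + 10 = 19
Collected distinct sums: {5, 9, 10, 11, 12, 13, 14, 17, 18, 19}
|A +̂ A| = 10
(Reference bound: |A +̂ A| ≥ 2|A| - 3 for |A| ≥ 2, with |A| = 5 giving ≥ 7.)

|A +̂ A| = 10


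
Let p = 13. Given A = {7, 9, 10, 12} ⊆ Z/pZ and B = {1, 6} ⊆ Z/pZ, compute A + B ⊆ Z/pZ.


Work in Z/13Z: reduce every sum a + b modulo 13.
Enumerate all 8 pairs:
a = 7: 7+1=8, 7+6=0
a = 9: 9+1=10, 9+6=2
a = 10: 10+1=11, 10+6=3
a = 12: 12+1=0, 12+6=5
Distinct residues collected: {0, 2, 3, 5, 8, 10, 11}
|A + B| = 7 (out of 13 total residues).

A + B = {0, 2, 3, 5, 8, 10, 11}


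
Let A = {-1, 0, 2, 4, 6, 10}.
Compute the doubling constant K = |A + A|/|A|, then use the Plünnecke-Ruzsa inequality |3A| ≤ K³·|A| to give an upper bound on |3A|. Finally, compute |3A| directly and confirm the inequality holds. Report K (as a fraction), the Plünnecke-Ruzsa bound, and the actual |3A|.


|A| = 6.
Step 1: Compute A + A by enumerating all 36 pairs.
A + A = {-2, -1, 0, 1, 2, 3, 4, 5, 6, 8, 9, 10, 12, 14, 16, 20}, so |A + A| = 16.
Step 2: Doubling constant K = |A + A|/|A| = 16/6 = 16/6 ≈ 2.6667.
Step 3: Plünnecke-Ruzsa gives |3A| ≤ K³·|A| = (2.6667)³ · 6 ≈ 113.7778.
Step 4: Compute 3A = A + A + A directly by enumerating all triples (a,b,c) ∈ A³; |3A| = 27.
Step 5: Check 27 ≤ 113.7778? Yes ✓.

K = 16/6, Plünnecke-Ruzsa bound K³|A| ≈ 113.7778, |3A| = 27, inequality holds.


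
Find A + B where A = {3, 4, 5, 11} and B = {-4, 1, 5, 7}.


A + B = {a + b : a ∈ A, b ∈ B}.
Enumerate all |A|·|B| = 4·4 = 16 pairs (a, b) and collect distinct sums.
a = 3: 3+-4=-1, 3+1=4, 3+5=8, 3+7=10
a = 4: 4+-4=0, 4+1=5, 4+5=9, 4+7=11
a = 5: 5+-4=1, 5+1=6, 5+5=10, 5+7=12
a = 11: 11+-4=7, 11+1=12, 11+5=16, 11+7=18
Collecting distinct sums: A + B = {-1, 0, 1, 4, 5, 6, 7, 8, 9, 10, 11, 12, 16, 18}
|A + B| = 14

A + B = {-1, 0, 1, 4, 5, 6, 7, 8, 9, 10, 11, 12, 16, 18}


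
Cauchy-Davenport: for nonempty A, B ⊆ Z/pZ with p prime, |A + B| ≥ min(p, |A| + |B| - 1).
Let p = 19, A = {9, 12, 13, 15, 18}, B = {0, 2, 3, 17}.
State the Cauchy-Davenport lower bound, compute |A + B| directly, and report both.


Cauchy-Davenport: |A + B| ≥ min(p, |A| + |B| - 1) for A, B nonempty in Z/pZ.
|A| = 5, |B| = 4, p = 19.
CD lower bound = min(19, 5 + 4 - 1) = min(19, 8) = 8.
Compute A + B mod 19 directly:
a = 9: 9+0=9, 9+2=11, 9+3=12, 9+17=7
a = 12: 12+0=12, 12+2=14, 12+3=15, 12+17=10
a = 13: 13+0=13, 13+2=15, 13+3=16, 13+17=11
a = 15: 15+0=15, 15+2=17, 15+3=18, 15+17=13
a = 18: 18+0=18, 18+2=1, 18+3=2, 18+17=16
A + B = {1, 2, 7, 9, 10, 11, 12, 13, 14, 15, 16, 17, 18}, so |A + B| = 13.
Verify: 13 ≥ 8? Yes ✓.

CD lower bound = 8, actual |A + B| = 13.


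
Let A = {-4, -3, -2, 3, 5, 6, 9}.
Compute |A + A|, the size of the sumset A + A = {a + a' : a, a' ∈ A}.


A + A = {a + a' : a, a' ∈ A}; |A| = 7.
General bounds: 2|A| - 1 ≤ |A + A| ≤ |A|(|A|+1)/2, i.e. 13 ≤ |A + A| ≤ 28.
Lower bound 2|A|-1 is attained iff A is an arithmetic progression.
Enumerate sums a + a' for a ≤ a' (symmetric, so this suffices):
a = -4: -4+-4=-8, -4+-3=-7, -4+-2=-6, -4+3=-1, -4+5=1, -4+6=2, -4+9=5
a = -3: -3+-3=-6, -3+-2=-5, -3+3=0, -3+5=2, -3+6=3, -3+9=6
a = -2: -2+-2=-4, -2+3=1, -2+5=3, -2+6=4, -2+9=7
a = 3: 3+3=6, 3+5=8, 3+6=9, 3+9=12
a = 5: 5+5=10, 5+6=11, 5+9=14
a = 6: 6+6=12, 6+9=15
a = 9: 9+9=18
Distinct sums: {-8, -7, -6, -5, -4, -1, 0, 1, 2, 3, 4, 5, 6, 7, 8, 9, 10, 11, 12, 14, 15, 18}
|A + A| = 22

|A + A| = 22


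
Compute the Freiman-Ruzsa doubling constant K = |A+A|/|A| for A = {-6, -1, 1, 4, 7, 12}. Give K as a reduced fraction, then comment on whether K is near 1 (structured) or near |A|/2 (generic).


|A| = 6.
Compute A + A by enumerating all 36 pairs.
A + A = {-12, -7, -5, -2, 0, 1, 2, 3, 5, 6, 8, 11, 13, 14, 16, 19, 24}, so |A + A| = 17.
K = |A + A| / |A| = 17/6 (already in lowest terms) ≈ 2.8333.
Reference: AP of size 6 gives K = 11/6 ≈ 1.8333; a fully generic set of size 6 gives K ≈ 3.5000.

|A| = 6, |A + A| = 17, K = 17/6.


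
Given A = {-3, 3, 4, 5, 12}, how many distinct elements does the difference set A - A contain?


A - A = {a - a' : a, a' ∈ A}; |A| = 5.
Bounds: 2|A|-1 ≤ |A - A| ≤ |A|² - |A| + 1, i.e. 9 ≤ |A - A| ≤ 21.
Note: 0 ∈ A - A always (from a - a). The set is symmetric: if d ∈ A - A then -d ∈ A - A.
Enumerate nonzero differences d = a - a' with a > a' (then include -d):
Positive differences: {1, 2, 6, 7, 8, 9, 15}
Full difference set: {0} ∪ (positive diffs) ∪ (negative diffs).
|A - A| = 1 + 2·7 = 15 (matches direct enumeration: 15).

|A - A| = 15


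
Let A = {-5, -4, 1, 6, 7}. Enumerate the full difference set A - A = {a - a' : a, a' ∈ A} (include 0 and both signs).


A - A = {a - a' : a, a' ∈ A}.
Compute a - a' for each ordered pair (a, a'):
a = -5: -5--5=0, -5--4=-1, -5-1=-6, -5-6=-11, -5-7=-12
a = -4: -4--5=1, -4--4=0, -4-1=-5, -4-6=-10, -4-7=-11
a = 1: 1--5=6, 1--4=5, 1-1=0, 1-6=-5, 1-7=-6
a = 6: 6--5=11, 6--4=10, 6-1=5, 6-6=0, 6-7=-1
a = 7: 7--5=12, 7--4=11, 7-1=6, 7-6=1, 7-7=0
Collecting distinct values (and noting 0 appears from a-a):
A - A = {-12, -11, -10, -6, -5, -1, 0, 1, 5, 6, 10, 11, 12}
|A - A| = 13

A - A = {-12, -11, -10, -6, -5, -1, 0, 1, 5, 6, 10, 11, 12}


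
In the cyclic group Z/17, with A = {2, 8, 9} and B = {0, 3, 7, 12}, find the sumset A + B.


Work in Z/17Z: reduce every sum a + b modulo 17.
Enumerate all 12 pairs:
a = 2: 2+0=2, 2+3=5, 2+7=9, 2+12=14
a = 8: 8+0=8, 8+3=11, 8+7=15, 8+12=3
a = 9: 9+0=9, 9+3=12, 9+7=16, 9+12=4
Distinct residues collected: {2, 3, 4, 5, 8, 9, 11, 12, 14, 15, 16}
|A + B| = 11 (out of 17 total residues).

A + B = {2, 3, 4, 5, 8, 9, 11, 12, 14, 15, 16}


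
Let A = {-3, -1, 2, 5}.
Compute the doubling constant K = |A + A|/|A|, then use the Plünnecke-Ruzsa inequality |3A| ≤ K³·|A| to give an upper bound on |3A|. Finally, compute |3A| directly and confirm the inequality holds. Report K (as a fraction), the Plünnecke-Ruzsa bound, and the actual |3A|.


|A| = 4.
Step 1: Compute A + A by enumerating all 16 pairs.
A + A = {-6, -4, -2, -1, 1, 2, 4, 7, 10}, so |A + A| = 9.
Step 2: Doubling constant K = |A + A|/|A| = 9/4 = 9/4 ≈ 2.2500.
Step 3: Plünnecke-Ruzsa gives |3A| ≤ K³·|A| = (2.2500)³ · 4 ≈ 45.5625.
Step 4: Compute 3A = A + A + A directly by enumerating all triples (a,b,c) ∈ A³; |3A| = 16.
Step 5: Check 16 ≤ 45.5625? Yes ✓.

K = 9/4, Plünnecke-Ruzsa bound K³|A| ≈ 45.5625, |3A| = 16, inequality holds.


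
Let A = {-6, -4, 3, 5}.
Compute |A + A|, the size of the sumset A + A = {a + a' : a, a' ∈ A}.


A + A = {a + a' : a, a' ∈ A}; |A| = 4.
General bounds: 2|A| - 1 ≤ |A + A| ≤ |A|(|A|+1)/2, i.e. 7 ≤ |A + A| ≤ 10.
Lower bound 2|A|-1 is attained iff A is an arithmetic progression.
Enumerate sums a + a' for a ≤ a' (symmetric, so this suffices):
a = -6: -6+-6=-12, -6+-4=-10, -6+3=-3, -6+5=-1
a = -4: -4+-4=-8, -4+3=-1, -4+5=1
a = 3: 3+3=6, 3+5=8
a = 5: 5+5=10
Distinct sums: {-12, -10, -8, -3, -1, 1, 6, 8, 10}
|A + A| = 9

|A + A| = 9


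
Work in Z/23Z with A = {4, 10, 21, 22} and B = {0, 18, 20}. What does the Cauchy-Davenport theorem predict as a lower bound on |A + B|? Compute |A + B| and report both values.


Cauchy-Davenport: |A + B| ≥ min(p, |A| + |B| - 1) for A, B nonempty in Z/pZ.
|A| = 4, |B| = 3, p = 23.
CD lower bound = min(23, 4 + 3 - 1) = min(23, 6) = 6.
Compute A + B mod 23 directly:
a = 4: 4+0=4, 4+18=22, 4+20=1
a = 10: 10+0=10, 10+18=5, 10+20=7
a = 21: 21+0=21, 21+18=16, 21+20=18
a = 22: 22+0=22, 22+18=17, 22+20=19
A + B = {1, 4, 5, 7, 10, 16, 17, 18, 19, 21, 22}, so |A + B| = 11.
Verify: 11 ≥ 6? Yes ✓.

CD lower bound = 6, actual |A + B| = 11.


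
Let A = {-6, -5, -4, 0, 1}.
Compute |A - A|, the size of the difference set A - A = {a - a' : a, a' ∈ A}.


A - A = {a - a' : a, a' ∈ A}; |A| = 5.
Bounds: 2|A|-1 ≤ |A - A| ≤ |A|² - |A| + 1, i.e. 9 ≤ |A - A| ≤ 21.
Note: 0 ∈ A - A always (from a - a). The set is symmetric: if d ∈ A - A then -d ∈ A - A.
Enumerate nonzero differences d = a - a' with a > a' (then include -d):
Positive differences: {1, 2, 4, 5, 6, 7}
Full difference set: {0} ∪ (positive diffs) ∪ (negative diffs).
|A - A| = 1 + 2·6 = 13 (matches direct enumeration: 13).

|A - A| = 13


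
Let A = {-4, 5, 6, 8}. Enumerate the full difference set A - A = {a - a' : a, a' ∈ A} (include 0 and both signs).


A - A = {a - a' : a, a' ∈ A}.
Compute a - a' for each ordered pair (a, a'):
a = -4: -4--4=0, -4-5=-9, -4-6=-10, -4-8=-12
a = 5: 5--4=9, 5-5=0, 5-6=-1, 5-8=-3
a = 6: 6--4=10, 6-5=1, 6-6=0, 6-8=-2
a = 8: 8--4=12, 8-5=3, 8-6=2, 8-8=0
Collecting distinct values (and noting 0 appears from a-a):
A - A = {-12, -10, -9, -3, -2, -1, 0, 1, 2, 3, 9, 10, 12}
|A - A| = 13

A - A = {-12, -10, -9, -3, -2, -1, 0, 1, 2, 3, 9, 10, 12}


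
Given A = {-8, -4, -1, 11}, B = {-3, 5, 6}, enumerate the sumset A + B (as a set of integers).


A + B = {a + b : a ∈ A, b ∈ B}.
Enumerate all |A|·|B| = 4·3 = 12 pairs (a, b) and collect distinct sums.
a = -8: -8+-3=-11, -8+5=-3, -8+6=-2
a = -4: -4+-3=-7, -4+5=1, -4+6=2
a = -1: -1+-3=-4, -1+5=4, -1+6=5
a = 11: 11+-3=8, 11+5=16, 11+6=17
Collecting distinct sums: A + B = {-11, -7, -4, -3, -2, 1, 2, 4, 5, 8, 16, 17}
|A + B| = 12

A + B = {-11, -7, -4, -3, -2, 1, 2, 4, 5, 8, 16, 17}


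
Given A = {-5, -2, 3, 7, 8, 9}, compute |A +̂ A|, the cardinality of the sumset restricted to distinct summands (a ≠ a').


Restricted sumset: A +̂ A = {a + a' : a ∈ A, a' ∈ A, a ≠ a'}.
Equivalently, take A + A and drop any sum 2a that is achievable ONLY as a + a for a ∈ A (i.e. sums representable only with equal summands).
Enumerate pairs (a, a') with a < a' (symmetric, so each unordered pair gives one sum; this covers all a ≠ a'):
  -5 + -2 = -7
  -5 + 3 = -2
  -5 + 7 = 2
  -5 + 8 = 3
  -5 + 9 = 4
  -2 + 3 = 1
  -2 + 7 = 5
  -2 + 8 = 6
  -2 + 9 = 7
  3 + 7 = 10
  3 + 8 = 11
  3 + 9 = 12
  7 + 8 = 15
  7 + 9 = 16
  8 + 9 = 17
Collected distinct sums: {-7, -2, 1, 2, 3, 4, 5, 6, 7, 10, 11, 12, 15, 16, 17}
|A +̂ A| = 15
(Reference bound: |A +̂ A| ≥ 2|A| - 3 for |A| ≥ 2, with |A| = 6 giving ≥ 9.)

|A +̂ A| = 15


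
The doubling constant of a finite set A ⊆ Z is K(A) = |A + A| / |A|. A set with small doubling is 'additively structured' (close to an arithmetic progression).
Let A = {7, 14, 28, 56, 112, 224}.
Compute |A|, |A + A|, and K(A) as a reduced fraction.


|A| = 6.
Compute A + A by enumerating all 36 pairs.
A + A = {14, 21, 28, 35, 42, 56, 63, 70, 84, 112, 119, 126, 140, 168, 224, 231, 238, 252, 280, 336, 448}, so |A + A| = 21.
K = |A + A| / |A| = 21/6 = 7/2 ≈ 3.5000.
Reference: AP of size 6 gives K = 11/6 ≈ 1.8333; a fully generic set of size 6 gives K ≈ 3.5000.

|A| = 6, |A + A| = 21, K = 21/6 = 7/2.


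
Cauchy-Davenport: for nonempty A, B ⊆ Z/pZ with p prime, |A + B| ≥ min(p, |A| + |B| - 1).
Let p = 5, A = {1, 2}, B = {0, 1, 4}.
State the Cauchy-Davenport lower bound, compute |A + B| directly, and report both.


Cauchy-Davenport: |A + B| ≥ min(p, |A| + |B| - 1) for A, B nonempty in Z/pZ.
|A| = 2, |B| = 3, p = 5.
CD lower bound = min(5, 2 + 3 - 1) = min(5, 4) = 4.
Compute A + B mod 5 directly:
a = 1: 1+0=1, 1+1=2, 1+4=0
a = 2: 2+0=2, 2+1=3, 2+4=1
A + B = {0, 1, 2, 3}, so |A + B| = 4.
Verify: 4 ≥ 4? Yes ✓.

CD lower bound = 4, actual |A + B| = 4.
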